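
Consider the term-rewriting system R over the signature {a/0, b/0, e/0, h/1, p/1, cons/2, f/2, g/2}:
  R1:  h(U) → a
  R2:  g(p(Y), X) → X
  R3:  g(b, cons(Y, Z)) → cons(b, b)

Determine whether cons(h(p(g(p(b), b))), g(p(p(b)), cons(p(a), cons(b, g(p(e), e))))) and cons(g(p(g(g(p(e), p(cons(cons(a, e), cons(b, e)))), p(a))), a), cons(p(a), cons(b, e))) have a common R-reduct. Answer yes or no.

Reduce t₁ = cons(h(p(g(p(b), b))), g(p(p(b)), cons(p(a), cons(b, g(p(e), e))))):
1. cons(h(p(g(p(b), b))), g(p(p(b)), cons(p(a), cons(b, g(p(e), e)))))  →  cons(a, g(p(p(b)), cons(p(a), cons(b, g(p(e), e)))))   [R1 at 1]
2. cons(a, g(p(p(b)), cons(p(a), cons(b, g(p(e), e)))))  →  cons(a, cons(p(a), cons(b, g(p(e), e))))   [R2 at 2]
3. cons(a, cons(p(a), cons(b, g(p(e), e))))  →  cons(a, cons(p(a), cons(b, e)))   [R2 at 2.2.2]

Reduce t₂ = cons(g(p(g(g(p(e), p(cons(cons(a, e), cons(b, e)))), p(a))), a), cons(p(a), cons(b, e))):
1. cons(g(p(g(g(p(e), p(cons(cons(a, e), cons(b, e)))), p(a))), a), cons(p(a), cons(b, e)))  →  cons(a, cons(p(a), cons(b, e)))   [R2 at 1]

yes — NF(t₁) = cons(a, cons(p(a), cons(b, e))), NF(t₂) = cons(a, cons(p(a), cons(b, e)))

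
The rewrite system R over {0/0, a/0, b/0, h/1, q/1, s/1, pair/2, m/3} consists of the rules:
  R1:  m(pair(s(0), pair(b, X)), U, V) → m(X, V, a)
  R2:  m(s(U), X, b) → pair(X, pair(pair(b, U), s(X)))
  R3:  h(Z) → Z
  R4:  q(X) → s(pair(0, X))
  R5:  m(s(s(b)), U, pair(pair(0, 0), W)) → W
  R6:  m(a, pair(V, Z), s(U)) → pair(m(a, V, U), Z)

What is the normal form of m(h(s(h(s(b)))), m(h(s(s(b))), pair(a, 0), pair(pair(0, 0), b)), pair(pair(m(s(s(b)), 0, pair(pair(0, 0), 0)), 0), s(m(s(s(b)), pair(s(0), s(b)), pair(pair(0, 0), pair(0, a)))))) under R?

s(pair(0, a))

1. m(h(s(h(s(b)))), m(h(s(s(b))), pair(a, 0), pair(pair(0, 0), b)), pair(pair(m(s(s(b)), 0, pair(pair(0, 0), 0)), 0), s(m(s(s(b)), pair(s(0), s(b)), pair(pair(0, 0), pair(0, a))))))  →  m(s(h(s(b))), m(h(s(s(b))), pair(a, 0), pair(pair(0, 0), b)), pair(pair(m(s(s(b)), 0, pair(pair(0, 0), 0)), 0), s(m(s(s(b)), pair(s(0), s(b)), pair(pair(0, 0), pair(0, a))))))   [R3 at 1]
2. m(s(h(s(b))), m(h(s(s(b))), pair(a, 0), pair(pair(0, 0), b)), pair(pair(m(s(s(b)), 0, pair(pair(0, 0), 0)), 0), s(m(s(s(b)), pair(s(0), s(b)), pair(pair(0, 0), pair(0, a))))))  →  m(s(s(b)), m(h(s(s(b))), pair(a, 0), pair(pair(0, 0), b)), pair(pair(m(s(s(b)), 0, pair(pair(0, 0), 0)), 0), s(m(s(s(b)), pair(s(0), s(b)), pair(pair(0, 0), pair(0, a))))))   [R3 at 1.1]
3. m(s(s(b)), m(h(s(s(b))), pair(a, 0), pair(pair(0, 0), b)), pair(pair(m(s(s(b)), 0, pair(pair(0, 0), 0)), 0), s(m(s(s(b)), pair(s(0), s(b)), pair(pair(0, 0), pair(0, a))))))  →  m(s(s(b)), m(s(s(b)), pair(a, 0), pair(pair(0, 0), b)), pair(pair(m(s(s(b)), 0, pair(pair(0, 0), 0)), 0), s(m(s(s(b)), pair(s(0), s(b)), pair(pair(0, 0), pair(0, a))))))   [R3 at 2.1]
4. m(s(s(b)), m(s(s(b)), pair(a, 0), pair(pair(0, 0), b)), pair(pair(m(s(s(b)), 0, pair(pair(0, 0), 0)), 0), s(m(s(s(b)), pair(s(0), s(b)), pair(pair(0, 0), pair(0, a))))))  →  m(s(s(b)), b, pair(pair(m(s(s(b)), 0, pair(pair(0, 0), 0)), 0), s(m(s(s(b)), pair(s(0), s(b)), pair(pair(0, 0), pair(0, a))))))   [R5 at 2]
5. m(s(s(b)), b, pair(pair(m(s(s(b)), 0, pair(pair(0, 0), 0)), 0), s(m(s(s(b)), pair(s(0), s(b)), pair(pair(0, 0), pair(0, a))))))  →  m(s(s(b)), b, pair(pair(0, 0), s(m(s(s(b)), pair(s(0), s(b)), pair(pair(0, 0), pair(0, a))))))   [R5 at 3.1.1]
6. m(s(s(b)), b, pair(pair(0, 0), s(m(s(s(b)), pair(s(0), s(b)), pair(pair(0, 0), pair(0, a))))))  →  s(m(s(s(b)), pair(s(0), s(b)), pair(pair(0, 0), pair(0, a))))   [R5 at ε]
7. s(m(s(s(b)), pair(s(0), s(b)), pair(pair(0, 0), pair(0, a))))  →  s(pair(0, a))   [R5 at 1]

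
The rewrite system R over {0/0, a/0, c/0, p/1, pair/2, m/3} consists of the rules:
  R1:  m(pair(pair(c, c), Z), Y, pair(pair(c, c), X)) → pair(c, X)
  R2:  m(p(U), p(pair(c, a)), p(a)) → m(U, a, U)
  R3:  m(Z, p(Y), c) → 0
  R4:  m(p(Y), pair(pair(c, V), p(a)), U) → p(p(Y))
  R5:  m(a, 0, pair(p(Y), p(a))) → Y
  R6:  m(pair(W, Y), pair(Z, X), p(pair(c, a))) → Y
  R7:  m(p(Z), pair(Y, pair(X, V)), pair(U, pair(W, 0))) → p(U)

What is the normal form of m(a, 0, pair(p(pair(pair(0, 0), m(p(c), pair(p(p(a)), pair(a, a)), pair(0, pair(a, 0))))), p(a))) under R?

1. m(a, 0, pair(p(pair(pair(0, 0), m(p(c), pair(p(p(a)), pair(a, a)), pair(0, pair(a, 0))))), p(a)))  →  pair(pair(0, 0), m(p(c), pair(p(p(a)), pair(a, a)), pair(0, pair(a, 0))))   [R5 at ε]
2. pair(pair(0, 0), m(p(c), pair(p(p(a)), pair(a, a)), pair(0, pair(a, 0))))  →  pair(pair(0, 0), p(0))   [R7 at 2]

pair(pair(0, 0), p(0))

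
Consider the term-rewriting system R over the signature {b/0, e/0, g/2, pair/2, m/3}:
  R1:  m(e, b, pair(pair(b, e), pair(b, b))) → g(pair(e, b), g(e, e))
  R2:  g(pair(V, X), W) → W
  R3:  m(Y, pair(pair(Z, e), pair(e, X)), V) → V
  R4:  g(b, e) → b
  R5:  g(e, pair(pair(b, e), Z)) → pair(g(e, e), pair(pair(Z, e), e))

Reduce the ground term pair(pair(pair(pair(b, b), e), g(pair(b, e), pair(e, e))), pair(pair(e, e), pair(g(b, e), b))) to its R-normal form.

1. pair(pair(pair(pair(b, b), e), g(pair(b, e), pair(e, e))), pair(pair(e, e), pair(g(b, e), b)))  →  pair(pair(pair(pair(b, b), e), pair(e, e)), pair(pair(e, e), pair(g(b, e), b)))   [R2 at 1.2]
2. pair(pair(pair(pair(b, b), e), pair(e, e)), pair(pair(e, e), pair(g(b, e), b)))  →  pair(pair(pair(pair(b, b), e), pair(e, e)), pair(pair(e, e), pair(b, b)))   [R4 at 2.2.1]

pair(pair(pair(pair(b, b), e), pair(e, e)), pair(pair(e, e), pair(b, b)))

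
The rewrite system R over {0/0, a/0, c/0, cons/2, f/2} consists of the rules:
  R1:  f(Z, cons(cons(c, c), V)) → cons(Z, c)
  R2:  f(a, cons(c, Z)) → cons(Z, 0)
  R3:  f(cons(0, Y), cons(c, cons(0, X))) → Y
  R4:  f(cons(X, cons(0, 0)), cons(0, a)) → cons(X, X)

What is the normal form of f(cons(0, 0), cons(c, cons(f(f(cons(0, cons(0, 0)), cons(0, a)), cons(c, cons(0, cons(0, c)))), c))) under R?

0

1. f(cons(0, 0), cons(c, cons(f(f(cons(0, cons(0, 0)), cons(0, a)), cons(c, cons(0, cons(0, c)))), c)))  →  f(cons(0, 0), cons(c, cons(f(cons(0, 0), cons(c, cons(0, cons(0, c)))), c)))   [R4 at 2.2.1.1]
2. f(cons(0, 0), cons(c, cons(f(cons(0, 0), cons(c, cons(0, cons(0, c)))), c)))  →  f(cons(0, 0), cons(c, cons(0, c)))   [R3 at 2.2.1]
3. f(cons(0, 0), cons(c, cons(0, c)))  →  0   [R3 at ε]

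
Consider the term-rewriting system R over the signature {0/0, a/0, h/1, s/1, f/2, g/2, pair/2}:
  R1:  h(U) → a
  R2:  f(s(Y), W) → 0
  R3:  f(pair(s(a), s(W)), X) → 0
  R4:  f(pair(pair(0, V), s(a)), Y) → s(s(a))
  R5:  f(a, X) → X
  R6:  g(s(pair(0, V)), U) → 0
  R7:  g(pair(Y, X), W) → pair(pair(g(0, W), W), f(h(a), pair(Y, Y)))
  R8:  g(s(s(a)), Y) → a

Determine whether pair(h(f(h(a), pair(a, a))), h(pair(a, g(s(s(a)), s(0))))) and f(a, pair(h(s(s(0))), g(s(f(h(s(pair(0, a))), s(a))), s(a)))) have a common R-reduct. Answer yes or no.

yes — NF(t₁) = pair(a, a), NF(t₂) = pair(a, a)

Reduce t₁ = pair(h(f(h(a), pair(a, a))), h(pair(a, g(s(s(a)), s(0))))):
1. pair(h(f(h(a), pair(a, a))), h(pair(a, g(s(s(a)), s(0)))))  →  pair(a, h(pair(a, g(s(s(a)), s(0)))))   [R1 at 1]
2. pair(a, h(pair(a, g(s(s(a)), s(0)))))  →  pair(a, a)   [R1 at 2]

Reduce t₂ = f(a, pair(h(s(s(0))), g(s(f(h(s(pair(0, a))), s(a))), s(a)))):
1. f(a, pair(h(s(s(0))), g(s(f(h(s(pair(0, a))), s(a))), s(a))))  →  pair(h(s(s(0))), g(s(f(h(s(pair(0, a))), s(a))), s(a)))   [R5 at ε]
2. pair(h(s(s(0))), g(s(f(h(s(pair(0, a))), s(a))), s(a)))  →  pair(a, g(s(f(h(s(pair(0, a))), s(a))), s(a)))   [R1 at 1]
3. pair(a, g(s(f(h(s(pair(0, a))), s(a))), s(a)))  →  pair(a, g(s(f(a, s(a))), s(a)))   [R1 at 2.1.1.1]
4. pair(a, g(s(f(a, s(a))), s(a)))  →  pair(a, g(s(s(a)), s(a)))   [R5 at 2.1.1]
5. pair(a, g(s(s(a)), s(a)))  →  pair(a, a)   [R8 at 2]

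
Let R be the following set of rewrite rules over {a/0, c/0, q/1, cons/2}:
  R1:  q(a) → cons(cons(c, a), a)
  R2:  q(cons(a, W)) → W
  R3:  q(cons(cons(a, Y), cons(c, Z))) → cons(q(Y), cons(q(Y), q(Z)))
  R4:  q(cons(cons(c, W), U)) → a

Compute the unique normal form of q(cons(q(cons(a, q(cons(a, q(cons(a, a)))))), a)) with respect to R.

a

1. q(cons(q(cons(a, q(cons(a, q(cons(a, a)))))), a))  →  q(cons(q(cons(a, q(cons(a, a)))), a))   [R2 at 1.1]
2. q(cons(q(cons(a, q(cons(a, a)))), a))  →  q(cons(q(cons(a, a)), a))   [R2 at 1.1]
3. q(cons(q(cons(a, a)), a))  →  q(cons(a, a))   [R2 at 1.1]
4. q(cons(a, a))  →  a   [R2 at ε]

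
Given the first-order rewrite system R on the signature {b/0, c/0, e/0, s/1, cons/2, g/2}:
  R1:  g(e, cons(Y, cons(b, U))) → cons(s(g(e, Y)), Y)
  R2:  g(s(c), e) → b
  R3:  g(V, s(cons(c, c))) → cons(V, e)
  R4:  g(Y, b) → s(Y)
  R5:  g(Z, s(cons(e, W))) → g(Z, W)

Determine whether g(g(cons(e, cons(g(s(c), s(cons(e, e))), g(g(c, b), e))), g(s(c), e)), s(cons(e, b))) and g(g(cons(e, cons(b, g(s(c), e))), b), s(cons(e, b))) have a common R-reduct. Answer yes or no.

Reduce t₁ = g(g(cons(e, cons(g(s(c), s(cons(e, e))), g(g(c, b), e))), g(s(c), e)), s(cons(e, b))):
1. g(g(cons(e, cons(g(s(c), s(cons(e, e))), g(g(c, b), e))), g(s(c), e)), s(cons(e, b)))  →  g(g(cons(e, cons(g(s(c), s(cons(e, e))), g(g(c, b), e))), g(s(c), e)), b)   [R5 at ε]
2. g(g(cons(e, cons(g(s(c), s(cons(e, e))), g(g(c, b), e))), g(s(c), e)), b)  →  s(g(cons(e, cons(g(s(c), s(cons(e, e))), g(g(c, b), e))), g(s(c), e)))   [R4 at ε]
3. s(g(cons(e, cons(g(s(c), s(cons(e, e))), g(g(c, b), e))), g(s(c), e)))  →  s(g(cons(e, cons(g(s(c), e), g(g(c, b), e))), g(s(c), e)))   [R5 at 1.1.2.1]
4. s(g(cons(e, cons(g(s(c), e), g(g(c, b), e))), g(s(c), e)))  →  s(g(cons(e, cons(b, g(g(c, b), e))), g(s(c), e)))   [R2 at 1.1.2.1]
5. s(g(cons(e, cons(b, g(g(c, b), e))), g(s(c), e)))  →  s(g(cons(e, cons(b, g(s(c), e))), g(s(c), e)))   [R4 at 1.1.2.2.1]
6. s(g(cons(e, cons(b, g(s(c), e))), g(s(c), e)))  →  s(g(cons(e, cons(b, b)), g(s(c), e)))   [R2 at 1.1.2.2]
7. s(g(cons(e, cons(b, b)), g(s(c), e)))  →  s(g(cons(e, cons(b, b)), b))   [R2 at 1.2]
8. s(g(cons(e, cons(b, b)), b))  →  s(s(cons(e, cons(b, b))))   [R4 at 1]

Reduce t₂ = g(g(cons(e, cons(b, g(s(c), e))), b), s(cons(e, b))):
1. g(g(cons(e, cons(b, g(s(c), e))), b), s(cons(e, b)))  →  g(g(cons(e, cons(b, g(s(c), e))), b), b)   [R5 at ε]
2. g(g(cons(e, cons(b, g(s(c), e))), b), b)  →  s(g(cons(e, cons(b, g(s(c), e))), b))   [R4 at ε]
3. s(g(cons(e, cons(b, g(s(c), e))), b))  →  s(s(cons(e, cons(b, g(s(c), e)))))   [R4 at 1]
4. s(s(cons(e, cons(b, g(s(c), e)))))  →  s(s(cons(e, cons(b, b))))   [R2 at 1.1.2.2]

yes — NF(t₁) = s(s(cons(e, cons(b, b)))), NF(t₂) = s(s(cons(e, cons(b, b))))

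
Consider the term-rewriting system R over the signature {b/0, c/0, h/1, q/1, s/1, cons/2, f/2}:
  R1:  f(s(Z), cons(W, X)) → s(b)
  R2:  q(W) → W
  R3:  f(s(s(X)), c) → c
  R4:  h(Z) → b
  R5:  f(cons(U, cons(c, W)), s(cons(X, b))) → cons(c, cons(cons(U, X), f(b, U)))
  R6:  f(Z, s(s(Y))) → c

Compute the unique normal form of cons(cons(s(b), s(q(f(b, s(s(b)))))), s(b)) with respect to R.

cons(cons(s(b), s(c)), s(b))

1. cons(cons(s(b), s(q(f(b, s(s(b)))))), s(b))  →  cons(cons(s(b), s(f(b, s(s(b))))), s(b))   [R2 at 1.2.1]
2. cons(cons(s(b), s(f(b, s(s(b))))), s(b))  →  cons(cons(s(b), s(c)), s(b))   [R6 at 1.2.1]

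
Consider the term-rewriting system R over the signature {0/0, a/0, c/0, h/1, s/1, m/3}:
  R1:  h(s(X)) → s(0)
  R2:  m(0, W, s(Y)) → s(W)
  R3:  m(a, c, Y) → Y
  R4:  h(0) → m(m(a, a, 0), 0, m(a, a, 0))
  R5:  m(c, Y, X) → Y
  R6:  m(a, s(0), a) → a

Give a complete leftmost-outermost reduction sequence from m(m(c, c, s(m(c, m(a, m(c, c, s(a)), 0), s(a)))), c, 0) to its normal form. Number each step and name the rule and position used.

1. m(m(c, c, s(m(c, m(a, m(c, c, s(a)), 0), s(a)))), c, 0)  →  m(c, c, 0)   [R5 at 1]
2. m(c, c, 0)  →  c   [R5 at ε]

c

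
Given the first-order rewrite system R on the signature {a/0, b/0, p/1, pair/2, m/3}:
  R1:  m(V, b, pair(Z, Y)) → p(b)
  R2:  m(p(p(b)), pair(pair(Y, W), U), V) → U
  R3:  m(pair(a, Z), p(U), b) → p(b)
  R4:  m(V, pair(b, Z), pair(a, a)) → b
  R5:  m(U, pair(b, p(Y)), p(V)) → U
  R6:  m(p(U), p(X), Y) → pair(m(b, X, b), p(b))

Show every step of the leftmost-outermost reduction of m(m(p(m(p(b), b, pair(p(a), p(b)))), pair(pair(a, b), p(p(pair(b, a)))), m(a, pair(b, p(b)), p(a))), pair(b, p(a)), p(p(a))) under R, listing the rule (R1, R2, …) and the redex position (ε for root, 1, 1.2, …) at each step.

p(p(pair(b, a)))

1. m(m(p(m(p(b), b, pair(p(a), p(b)))), pair(pair(a, b), p(p(pair(b, a)))), m(a, pair(b, p(b)), p(a))), pair(b, p(a)), p(p(a)))  →  m(p(m(p(b), b, pair(p(a), p(b)))), pair(pair(a, b), p(p(pair(b, a)))), m(a, pair(b, p(b)), p(a)))   [R5 at ε]
2. m(p(m(p(b), b, pair(p(a), p(b)))), pair(pair(a, b), p(p(pair(b, a)))), m(a, pair(b, p(b)), p(a)))  →  m(p(p(b)), pair(pair(a, b), p(p(pair(b, a)))), m(a, pair(b, p(b)), p(a)))   [R1 at 1.1]
3. m(p(p(b)), pair(pair(a, b), p(p(pair(b, a)))), m(a, pair(b, p(b)), p(a)))  →  p(p(pair(b, a)))   [R2 at ε]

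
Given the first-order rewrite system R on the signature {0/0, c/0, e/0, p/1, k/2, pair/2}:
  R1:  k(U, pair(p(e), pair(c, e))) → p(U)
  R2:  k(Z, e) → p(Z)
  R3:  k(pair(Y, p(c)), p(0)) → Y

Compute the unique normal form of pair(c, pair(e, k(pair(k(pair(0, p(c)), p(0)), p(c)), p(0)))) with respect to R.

1. pair(c, pair(e, k(pair(k(pair(0, p(c)), p(0)), p(c)), p(0))))  →  pair(c, pair(e, k(pair(0, p(c)), p(0))))   [R3 at 2.2]
2. pair(c, pair(e, k(pair(0, p(c)), p(0))))  →  pair(c, pair(e, 0))   [R3 at 2.2]

pair(c, pair(e, 0))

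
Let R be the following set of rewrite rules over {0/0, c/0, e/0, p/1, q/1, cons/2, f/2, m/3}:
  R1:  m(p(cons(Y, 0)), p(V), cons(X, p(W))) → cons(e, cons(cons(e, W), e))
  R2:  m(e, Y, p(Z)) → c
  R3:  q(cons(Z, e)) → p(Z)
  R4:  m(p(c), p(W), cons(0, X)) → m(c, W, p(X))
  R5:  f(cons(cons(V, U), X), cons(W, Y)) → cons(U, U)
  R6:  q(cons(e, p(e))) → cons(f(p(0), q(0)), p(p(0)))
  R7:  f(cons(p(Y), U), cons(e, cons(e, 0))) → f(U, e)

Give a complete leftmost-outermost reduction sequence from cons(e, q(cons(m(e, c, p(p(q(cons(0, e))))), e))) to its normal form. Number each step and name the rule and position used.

1. cons(e, q(cons(m(e, c, p(p(q(cons(0, e))))), e)))  →  cons(e, p(m(e, c, p(p(q(cons(0, e)))))))   [R3 at 2]
2. cons(e, p(m(e, c, p(p(q(cons(0, e)))))))  →  cons(e, p(c))   [R2 at 2.1]

cons(e, p(c))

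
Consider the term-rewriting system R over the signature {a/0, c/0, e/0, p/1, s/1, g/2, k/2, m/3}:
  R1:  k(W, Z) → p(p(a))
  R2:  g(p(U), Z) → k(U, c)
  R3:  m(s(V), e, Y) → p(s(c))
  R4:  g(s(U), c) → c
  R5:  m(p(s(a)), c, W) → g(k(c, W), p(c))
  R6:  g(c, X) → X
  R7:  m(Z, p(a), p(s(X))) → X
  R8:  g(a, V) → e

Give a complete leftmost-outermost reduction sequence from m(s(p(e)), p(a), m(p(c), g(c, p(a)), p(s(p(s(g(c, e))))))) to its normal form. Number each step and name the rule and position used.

e

1. m(s(p(e)), p(a), m(p(c), g(c, p(a)), p(s(p(s(g(c, e)))))))  →  m(s(p(e)), p(a), m(p(c), p(a), p(s(p(s(g(c, e)))))))   [R6 at 3.2]
2. m(s(p(e)), p(a), m(p(c), p(a), p(s(p(s(g(c, e)))))))  →  m(s(p(e)), p(a), p(s(g(c, e))))   [R7 at 3]
3. m(s(p(e)), p(a), p(s(g(c, e))))  →  g(c, e)   [R7 at ε]
4. g(c, e)  →  e   [R6 at ε]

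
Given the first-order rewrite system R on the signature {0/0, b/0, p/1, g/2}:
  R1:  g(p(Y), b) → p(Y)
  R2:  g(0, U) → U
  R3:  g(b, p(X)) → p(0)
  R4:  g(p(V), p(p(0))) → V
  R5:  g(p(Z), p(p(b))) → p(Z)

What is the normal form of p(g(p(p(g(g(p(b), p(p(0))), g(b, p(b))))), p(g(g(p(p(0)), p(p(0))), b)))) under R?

p(p(p(0)))

1. p(g(p(p(g(g(p(b), p(p(0))), g(b, p(b))))), p(g(g(p(p(0)), p(p(0))), b))))  →  p(g(p(p(g(b, g(b, p(b))))), p(g(g(p(p(0)), p(p(0))), b))))   [R4 at 1.1.1.1.1]
2. p(g(p(p(g(b, g(b, p(b))))), p(g(g(p(p(0)), p(p(0))), b))))  →  p(g(p(p(g(b, p(0)))), p(g(g(p(p(0)), p(p(0))), b))))   [R3 at 1.1.1.1.2]
3. p(g(p(p(g(b, p(0)))), p(g(g(p(p(0)), p(p(0))), b))))  →  p(g(p(p(p(0))), p(g(g(p(p(0)), p(p(0))), b))))   [R3 at 1.1.1.1]
4. p(g(p(p(p(0))), p(g(g(p(p(0)), p(p(0))), b))))  →  p(g(p(p(p(0))), p(g(p(0), b))))   [R4 at 1.2.1.1]
5. p(g(p(p(p(0))), p(g(p(0), b))))  →  p(g(p(p(p(0))), p(p(0))))   [R1 at 1.2.1]
6. p(g(p(p(p(0))), p(p(0))))  →  p(p(p(0)))   [R4 at 1]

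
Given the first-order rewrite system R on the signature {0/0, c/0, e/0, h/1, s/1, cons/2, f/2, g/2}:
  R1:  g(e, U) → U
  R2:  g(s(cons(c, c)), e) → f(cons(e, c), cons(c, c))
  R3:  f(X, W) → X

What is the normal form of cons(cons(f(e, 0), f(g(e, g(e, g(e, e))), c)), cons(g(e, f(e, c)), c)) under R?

1. cons(cons(f(e, 0), f(g(e, g(e, g(e, e))), c)), cons(g(e, f(e, c)), c))  →  cons(cons(e, f(g(e, g(e, g(e, e))), c)), cons(g(e, f(e, c)), c))   [R3 at 1.1]
2. cons(cons(e, f(g(e, g(e, g(e, e))), c)), cons(g(e, f(e, c)), c))  →  cons(cons(e, g(e, g(e, g(e, e)))), cons(g(e, f(e, c)), c))   [R3 at 1.2]
3. cons(cons(e, g(e, g(e, g(e, e)))), cons(g(e, f(e, c)), c))  →  cons(cons(e, g(e, g(e, e))), cons(g(e, f(e, c)), c))   [R1 at 1.2]
4. cons(cons(e, g(e, g(e, e))), cons(g(e, f(e, c)), c))  →  cons(cons(e, g(e, e)), cons(g(e, f(e, c)), c))   [R1 at 1.2]
5. cons(cons(e, g(e, e)), cons(g(e, f(e, c)), c))  →  cons(cons(e, e), cons(g(e, f(e, c)), c))   [R1 at 1.2]
6. cons(cons(e, e), cons(g(e, f(e, c)), c))  →  cons(cons(e, e), cons(f(e, c), c))   [R1 at 2.1]
7. cons(cons(e, e), cons(f(e, c), c))  →  cons(cons(e, e), cons(e, c))   [R3 at 2.1]

cons(cons(e, e), cons(e, c))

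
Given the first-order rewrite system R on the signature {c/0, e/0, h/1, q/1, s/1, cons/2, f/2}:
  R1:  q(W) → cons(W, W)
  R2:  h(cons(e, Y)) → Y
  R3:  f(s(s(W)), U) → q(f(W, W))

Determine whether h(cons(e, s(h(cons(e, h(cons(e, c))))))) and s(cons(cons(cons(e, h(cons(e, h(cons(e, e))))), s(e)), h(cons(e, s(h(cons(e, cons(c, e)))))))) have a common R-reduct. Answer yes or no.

no — NF(t₁) = s(c), NF(t₂) = s(cons(cons(cons(e, e), s(e)), s(cons(c, e))))

Reduce t₁ = h(cons(e, s(h(cons(e, h(cons(e, c))))))):
1. h(cons(e, s(h(cons(e, h(cons(e, c)))))))  →  s(h(cons(e, h(cons(e, c)))))   [R2 at ε]
2. s(h(cons(e, h(cons(e, c)))))  →  s(h(cons(e, c)))   [R2 at 1]
3. s(h(cons(e, c)))  →  s(c)   [R2 at 1]

Reduce t₂ = s(cons(cons(cons(e, h(cons(e, h(cons(e, e))))), s(e)), h(cons(e, s(h(cons(e, cons(c, e)))))))):
1. s(cons(cons(cons(e, h(cons(e, h(cons(e, e))))), s(e)), h(cons(e, s(h(cons(e, cons(c, e))))))))  →  s(cons(cons(cons(e, h(cons(e, e))), s(e)), h(cons(e, s(h(cons(e, cons(c, e))))))))   [R2 at 1.1.1.2]
2. s(cons(cons(cons(e, h(cons(e, e))), s(e)), h(cons(e, s(h(cons(e, cons(c, e))))))))  →  s(cons(cons(cons(e, e), s(e)), h(cons(e, s(h(cons(e, cons(c, e))))))))   [R2 at 1.1.1.2]
3. s(cons(cons(cons(e, e), s(e)), h(cons(e, s(h(cons(e, cons(c, e))))))))  →  s(cons(cons(cons(e, e), s(e)), s(h(cons(e, cons(c, e))))))   [R2 at 1.2]
4. s(cons(cons(cons(e, e), s(e)), s(h(cons(e, cons(c, e))))))  →  s(cons(cons(cons(e, e), s(e)), s(cons(c, e))))   [R2 at 1.2.1]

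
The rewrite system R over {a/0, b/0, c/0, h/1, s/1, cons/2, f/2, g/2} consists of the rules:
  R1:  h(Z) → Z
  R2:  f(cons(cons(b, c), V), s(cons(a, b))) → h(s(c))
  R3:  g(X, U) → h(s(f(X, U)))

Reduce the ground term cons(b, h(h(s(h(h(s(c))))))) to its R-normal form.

1. cons(b, h(h(s(h(h(s(c)))))))  →  cons(b, h(s(h(h(s(c))))))   [R1 at 2]
2. cons(b, h(s(h(h(s(c))))))  →  cons(b, s(h(h(s(c)))))   [R1 at 2]
3. cons(b, s(h(h(s(c)))))  →  cons(b, s(h(s(c))))   [R1 at 2.1]
4. cons(b, s(h(s(c))))  →  cons(b, s(s(c)))   [R1 at 2.1]

cons(b, s(s(c)))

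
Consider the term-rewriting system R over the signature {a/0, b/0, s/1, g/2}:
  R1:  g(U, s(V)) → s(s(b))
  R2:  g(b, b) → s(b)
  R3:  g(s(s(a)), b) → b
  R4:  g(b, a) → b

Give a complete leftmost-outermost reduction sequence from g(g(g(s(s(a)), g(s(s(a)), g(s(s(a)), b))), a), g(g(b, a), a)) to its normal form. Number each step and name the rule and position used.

1. g(g(g(s(s(a)), g(s(s(a)), g(s(s(a)), b))), a), g(g(b, a), a))  →  g(g(g(s(s(a)), g(s(s(a)), b)), a), g(g(b, a), a))   [R3 at 1.1.2.2]
2. g(g(g(s(s(a)), g(s(s(a)), b)), a), g(g(b, a), a))  →  g(g(g(s(s(a)), b), a), g(g(b, a), a))   [R3 at 1.1.2]
3. g(g(g(s(s(a)), b), a), g(g(b, a), a))  →  g(g(b, a), g(g(b, a), a))   [R3 at 1.1]
4. g(g(b, a), g(g(b, a), a))  →  g(b, g(g(b, a), a))   [R4 at 1]
5. g(b, g(g(b, a), a))  →  g(b, g(b, a))   [R4 at 2.1]
6. g(b, g(b, a))  →  g(b, b)   [R4 at 2]
7. g(b, b)  →  s(b)   [R2 at ε]

s(b)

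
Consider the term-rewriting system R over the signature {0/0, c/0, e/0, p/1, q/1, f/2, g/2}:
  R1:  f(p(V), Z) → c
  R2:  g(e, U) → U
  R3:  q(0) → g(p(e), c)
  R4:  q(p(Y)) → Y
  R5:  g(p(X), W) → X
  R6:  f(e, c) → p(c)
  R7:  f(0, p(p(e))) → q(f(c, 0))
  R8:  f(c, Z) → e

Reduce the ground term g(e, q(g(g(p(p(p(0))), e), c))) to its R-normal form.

0

1. g(e, q(g(g(p(p(p(0))), e), c)))  →  q(g(g(p(p(p(0))), e), c))   [R2 at ε]
2. q(g(g(p(p(p(0))), e), c))  →  q(g(p(p(0)), c))   [R5 at 1.1]
3. q(g(p(p(0)), c))  →  q(p(0))   [R5 at 1]
4. q(p(0))  →  0   [R4 at ε]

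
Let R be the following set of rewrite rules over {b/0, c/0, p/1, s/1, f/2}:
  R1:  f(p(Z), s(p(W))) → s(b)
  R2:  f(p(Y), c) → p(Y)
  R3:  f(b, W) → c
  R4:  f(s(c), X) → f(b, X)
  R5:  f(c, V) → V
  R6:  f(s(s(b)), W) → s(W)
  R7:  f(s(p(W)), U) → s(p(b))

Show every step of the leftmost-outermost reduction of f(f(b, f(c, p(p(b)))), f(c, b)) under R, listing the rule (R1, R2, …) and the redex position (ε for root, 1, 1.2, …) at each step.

b

1. f(f(b, f(c, p(p(b)))), f(c, b))  →  f(c, f(c, b))   [R3 at 1]
2. f(c, f(c, b))  →  f(c, b)   [R5 at ε]
3. f(c, b)  →  b   [R5 at ε]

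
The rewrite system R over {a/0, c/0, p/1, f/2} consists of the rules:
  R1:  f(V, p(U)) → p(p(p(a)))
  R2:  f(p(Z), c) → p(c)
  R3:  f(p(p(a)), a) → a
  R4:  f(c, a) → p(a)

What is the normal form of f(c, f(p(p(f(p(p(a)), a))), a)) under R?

1. f(c, f(p(p(f(p(p(a)), a))), a))  →  f(c, f(p(p(a)), a))   [R3 at 2.1.1.1]
2. f(c, f(p(p(a)), a))  →  f(c, a)   [R3 at 2]
3. f(c, a)  →  p(a)   [R4 at ε]

p(a)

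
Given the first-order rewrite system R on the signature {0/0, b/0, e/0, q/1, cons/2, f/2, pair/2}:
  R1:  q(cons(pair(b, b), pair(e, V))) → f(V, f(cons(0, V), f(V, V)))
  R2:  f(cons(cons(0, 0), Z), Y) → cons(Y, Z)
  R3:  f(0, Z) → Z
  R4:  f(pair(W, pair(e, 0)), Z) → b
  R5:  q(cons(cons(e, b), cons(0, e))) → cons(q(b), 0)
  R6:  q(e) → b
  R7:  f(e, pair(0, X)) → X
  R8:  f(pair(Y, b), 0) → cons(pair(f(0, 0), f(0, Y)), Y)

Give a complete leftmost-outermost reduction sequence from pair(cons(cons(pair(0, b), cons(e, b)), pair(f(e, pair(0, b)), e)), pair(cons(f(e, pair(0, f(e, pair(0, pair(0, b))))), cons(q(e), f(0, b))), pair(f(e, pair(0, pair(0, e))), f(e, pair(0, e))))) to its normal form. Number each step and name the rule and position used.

pair(cons(cons(pair(0, b), cons(e, b)), pair(b, e)), pair(cons(pair(0, b), cons(b, b)), pair(pair(0, e), e)))

1. pair(cons(cons(pair(0, b), cons(e, b)), pair(f(e, pair(0, b)), e)), pair(cons(f(e, pair(0, f(e, pair(0, pair(0, b))))), cons(q(e), f(0, b))), pair(f(e, pair(0, pair(0, e))), f(e, pair(0, e)))))  →  pair(cons(cons(pair(0, b), cons(e, b)), pair(b, e)), pair(cons(f(e, pair(0, f(e, pair(0, pair(0, b))))), cons(q(e), f(0, b))), pair(f(e, pair(0, pair(0, e))), f(e, pair(0, e)))))   [R7 at 1.2.1]
2. pair(cons(cons(pair(0, b), cons(e, b)), pair(b, e)), pair(cons(f(e, pair(0, f(e, pair(0, pair(0, b))))), cons(q(e), f(0, b))), pair(f(e, pair(0, pair(0, e))), f(e, pair(0, e)))))  →  pair(cons(cons(pair(0, b), cons(e, b)), pair(b, e)), pair(cons(f(e, pair(0, pair(0, b))), cons(q(e), f(0, b))), pair(f(e, pair(0, pair(0, e))), f(e, pair(0, e)))))   [R7 at 2.1.1]
3. pair(cons(cons(pair(0, b), cons(e, b)), pair(b, e)), pair(cons(f(e, pair(0, pair(0, b))), cons(q(e), f(0, b))), pair(f(e, pair(0, pair(0, e))), f(e, pair(0, e)))))  →  pair(cons(cons(pair(0, b), cons(e, b)), pair(b, e)), pair(cons(pair(0, b), cons(q(e), f(0, b))), pair(f(e, pair(0, pair(0, e))), f(e, pair(0, e)))))   [R7 at 2.1.1]
4. pair(cons(cons(pair(0, b), cons(e, b)), pair(b, e)), pair(cons(pair(0, b), cons(q(e), f(0, b))), pair(f(e, pair(0, pair(0, e))), f(e, pair(0, e)))))  →  pair(cons(cons(pair(0, b), cons(e, b)), pair(b, e)), pair(cons(pair(0, b), cons(b, f(0, b))), pair(f(e, pair(0, pair(0, e))), f(e, pair(0, e)))))   [R6 at 2.1.2.1]
5. pair(cons(cons(pair(0, b), cons(e, b)), pair(b, e)), pair(cons(pair(0, b), cons(b, f(0, b))), pair(f(e, pair(0, pair(0, e))), f(e, pair(0, e)))))  →  pair(cons(cons(pair(0, b), cons(e, b)), pair(b, e)), pair(cons(pair(0, b), cons(b, b)), pair(f(e, pair(0, pair(0, e))), f(e, pair(0, e)))))   [R3 at 2.1.2.2]
6. pair(cons(cons(pair(0, b), cons(e, b)), pair(b, e)), pair(cons(pair(0, b), cons(b, b)), pair(f(e, pair(0, pair(0, e))), f(e, pair(0, e)))))  →  pair(cons(cons(pair(0, b), cons(e, b)), pair(b, e)), pair(cons(pair(0, b), cons(b, b)), pair(pair(0, e), f(e, pair(0, e)))))   [R7 at 2.2.1]
7. pair(cons(cons(pair(0, b), cons(e, b)), pair(b, e)), pair(cons(pair(0, b), cons(b, b)), pair(pair(0, e), f(e, pair(0, e)))))  →  pair(cons(cons(pair(0, b), cons(e, b)), pair(b, e)), pair(cons(pair(0, b), cons(b, b)), pair(pair(0, e), e)))   [R7 at 2.2.2]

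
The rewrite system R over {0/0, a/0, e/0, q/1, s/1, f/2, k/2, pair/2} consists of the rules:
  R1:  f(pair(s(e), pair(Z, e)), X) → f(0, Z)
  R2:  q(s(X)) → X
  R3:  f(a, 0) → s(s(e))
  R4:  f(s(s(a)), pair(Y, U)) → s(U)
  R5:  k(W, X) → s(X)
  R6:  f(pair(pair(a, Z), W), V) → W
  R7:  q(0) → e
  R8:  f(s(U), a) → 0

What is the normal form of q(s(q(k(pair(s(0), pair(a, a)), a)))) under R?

a

1. q(s(q(k(pair(s(0), pair(a, a)), a))))  →  q(k(pair(s(0), pair(a, a)), a))   [R2 at ε]
2. q(k(pair(s(0), pair(a, a)), a))  →  q(s(a))   [R5 at 1]
3. q(s(a))  →  a   [R2 at ε]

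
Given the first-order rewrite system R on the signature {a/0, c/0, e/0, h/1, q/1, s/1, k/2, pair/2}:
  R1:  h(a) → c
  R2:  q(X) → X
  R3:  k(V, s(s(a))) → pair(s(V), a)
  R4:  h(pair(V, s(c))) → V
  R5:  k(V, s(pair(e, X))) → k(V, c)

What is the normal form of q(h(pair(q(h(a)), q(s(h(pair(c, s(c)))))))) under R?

c

1. q(h(pair(q(h(a)), q(s(h(pair(c, s(c))))))))  →  h(pair(q(h(a)), q(s(h(pair(c, s(c)))))))   [R2 at ε]
2. h(pair(q(h(a)), q(s(h(pair(c, s(c)))))))  →  h(pair(h(a), q(s(h(pair(c, s(c)))))))   [R2 at 1.1]
3. h(pair(h(a), q(s(h(pair(c, s(c)))))))  →  h(pair(c, q(s(h(pair(c, s(c)))))))   [R1 at 1.1]
4. h(pair(c, q(s(h(pair(c, s(c)))))))  →  h(pair(c, s(h(pair(c, s(c))))))   [R2 at 1.2]
5. h(pair(c, s(h(pair(c, s(c))))))  →  h(pair(c, s(c)))   [R4 at 1.2.1]
6. h(pair(c, s(c)))  →  c   [R4 at ε]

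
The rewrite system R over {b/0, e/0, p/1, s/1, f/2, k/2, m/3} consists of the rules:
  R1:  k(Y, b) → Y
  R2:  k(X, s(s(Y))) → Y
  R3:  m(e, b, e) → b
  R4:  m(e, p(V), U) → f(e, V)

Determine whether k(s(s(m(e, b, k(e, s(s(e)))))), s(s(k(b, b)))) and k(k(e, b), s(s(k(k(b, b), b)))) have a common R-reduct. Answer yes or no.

Reduce t₁ = k(s(s(m(e, b, k(e, s(s(e)))))), s(s(k(b, b)))):
1. k(s(s(m(e, b, k(e, s(s(e)))))), s(s(k(b, b))))  →  k(b, b)   [R2 at ε]
2. k(b, b)  →  b   [R1 at ε]

Reduce t₂ = k(k(e, b), s(s(k(k(b, b), b)))):
1. k(k(e, b), s(s(k(k(b, b), b))))  →  k(k(b, b), b)   [R2 at ε]
2. k(k(b, b), b)  →  k(b, b)   [R1 at ε]
3. k(b, b)  →  b   [R1 at ε]

yes — NF(t₁) = b, NF(t₂) = b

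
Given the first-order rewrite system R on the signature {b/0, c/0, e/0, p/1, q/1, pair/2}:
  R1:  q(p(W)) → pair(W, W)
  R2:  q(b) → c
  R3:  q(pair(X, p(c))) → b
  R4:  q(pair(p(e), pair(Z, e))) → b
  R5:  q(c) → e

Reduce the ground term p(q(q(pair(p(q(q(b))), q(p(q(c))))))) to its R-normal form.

p(c)

1. p(q(q(pair(p(q(q(b))), q(p(q(c)))))))  →  p(q(q(pair(p(q(c)), q(p(q(c)))))))   [R2 at 1.1.1.1.1.1]
2. p(q(q(pair(p(q(c)), q(p(q(c)))))))  →  p(q(q(pair(p(e), q(p(q(c)))))))   [R5 at 1.1.1.1.1]
3. p(q(q(pair(p(e), q(p(q(c)))))))  →  p(q(q(pair(p(e), pair(q(c), q(c))))))   [R1 at 1.1.1.2]
4. p(q(q(pair(p(e), pair(q(c), q(c))))))  →  p(q(q(pair(p(e), pair(e, q(c))))))   [R5 at 1.1.1.2.1]
5. p(q(q(pair(p(e), pair(e, q(c))))))  →  p(q(q(pair(p(e), pair(e, e)))))   [R5 at 1.1.1.2.2]
6. p(q(q(pair(p(e), pair(e, e)))))  →  p(q(b))   [R4 at 1.1]
7. p(q(b))  →  p(c)   [R2 at 1]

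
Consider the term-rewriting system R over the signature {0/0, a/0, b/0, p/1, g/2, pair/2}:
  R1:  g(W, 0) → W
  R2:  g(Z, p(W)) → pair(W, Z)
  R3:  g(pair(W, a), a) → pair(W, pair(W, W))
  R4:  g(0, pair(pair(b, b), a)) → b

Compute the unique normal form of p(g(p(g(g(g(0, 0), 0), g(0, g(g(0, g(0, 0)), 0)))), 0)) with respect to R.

p(p(0))

1. p(g(p(g(g(g(0, 0), 0), g(0, g(g(0, g(0, 0)), 0)))), 0))  →  p(p(g(g(g(0, 0), 0), g(0, g(g(0, g(0, 0)), 0)))))   [R1 at 1]
2. p(p(g(g(g(0, 0), 0), g(0, g(g(0, g(0, 0)), 0)))))  →  p(p(g(g(0, 0), g(0, g(g(0, g(0, 0)), 0)))))   [R1 at 1.1.1]
3. p(p(g(g(0, 0), g(0, g(g(0, g(0, 0)), 0)))))  →  p(p(g(0, g(0, g(g(0, g(0, 0)), 0)))))   [R1 at 1.1.1]
4. p(p(g(0, g(0, g(g(0, g(0, 0)), 0)))))  →  p(p(g(0, g(0, g(0, g(0, 0))))))   [R1 at 1.1.2.2]
5. p(p(g(0, g(0, g(0, g(0, 0))))))  →  p(p(g(0, g(0, g(0, 0)))))   [R1 at 1.1.2.2.2]
6. p(p(g(0, g(0, g(0, 0)))))  →  p(p(g(0, g(0, 0))))   [R1 at 1.1.2.2]
7. p(p(g(0, g(0, 0))))  →  p(p(g(0, 0)))   [R1 at 1.1.2]
8. p(p(g(0, 0)))  →  p(p(0))   [R1 at 1.1]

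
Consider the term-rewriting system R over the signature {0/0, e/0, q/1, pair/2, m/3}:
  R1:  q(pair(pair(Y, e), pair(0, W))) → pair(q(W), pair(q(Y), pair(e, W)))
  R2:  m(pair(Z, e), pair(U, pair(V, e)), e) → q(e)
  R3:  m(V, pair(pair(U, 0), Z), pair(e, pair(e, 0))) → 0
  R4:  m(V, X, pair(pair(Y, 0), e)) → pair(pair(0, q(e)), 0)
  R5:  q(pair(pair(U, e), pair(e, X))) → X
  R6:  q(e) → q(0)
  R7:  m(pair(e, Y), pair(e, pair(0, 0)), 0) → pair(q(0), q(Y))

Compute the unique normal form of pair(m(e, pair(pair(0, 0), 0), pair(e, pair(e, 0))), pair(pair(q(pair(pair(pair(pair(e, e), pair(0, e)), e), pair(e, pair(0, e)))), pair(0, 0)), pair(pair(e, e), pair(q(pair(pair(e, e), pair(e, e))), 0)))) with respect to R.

pair(0, pair(pair(pair(0, e), pair(0, 0)), pair(pair(e, e), pair(e, 0))))

1. pair(m(e, pair(pair(0, 0), 0), pair(e, pair(e, 0))), pair(pair(q(pair(pair(pair(pair(e, e), pair(0, e)), e), pair(e, pair(0, e)))), pair(0, 0)), pair(pair(e, e), pair(q(pair(pair(e, e), pair(e, e))), 0))))  →  pair(0, pair(pair(q(pair(pair(pair(pair(e, e), pair(0, e)), e), pair(e, pair(0, e)))), pair(0, 0)), pair(pair(e, e), pair(q(pair(pair(e, e), pair(e, e))), 0))))   [R3 at 1]
2. pair(0, pair(pair(q(pair(pair(pair(pair(e, e), pair(0, e)), e), pair(e, pair(0, e)))), pair(0, 0)), pair(pair(e, e), pair(q(pair(pair(e, e), pair(e, e))), 0))))  →  pair(0, pair(pair(pair(0, e), pair(0, 0)), pair(pair(e, e), pair(q(pair(pair(e, e), pair(e, e))), 0))))   [R5 at 2.1.1]
3. pair(0, pair(pair(pair(0, e), pair(0, 0)), pair(pair(e, e), pair(q(pair(pair(e, e), pair(e, e))), 0))))  →  pair(0, pair(pair(pair(0, e), pair(0, 0)), pair(pair(e, e), pair(e, 0))))   [R5 at 2.2.2.1]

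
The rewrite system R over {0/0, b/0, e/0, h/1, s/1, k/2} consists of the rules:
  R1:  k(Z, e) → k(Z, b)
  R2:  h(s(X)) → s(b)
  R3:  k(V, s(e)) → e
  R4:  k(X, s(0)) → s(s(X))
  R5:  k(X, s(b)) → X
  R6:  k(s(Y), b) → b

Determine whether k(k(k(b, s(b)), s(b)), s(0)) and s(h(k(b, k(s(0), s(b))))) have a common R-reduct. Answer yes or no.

Reduce t₁ = k(k(k(b, s(b)), s(b)), s(0)):
1. k(k(k(b, s(b)), s(b)), s(0))  →  s(s(k(k(b, s(b)), s(b))))   [R4 at ε]
2. s(s(k(k(b, s(b)), s(b))))  →  s(s(k(b, s(b))))   [R5 at 1.1]
3. s(s(k(b, s(b))))  →  s(s(b))   [R5 at 1.1]

Reduce t₂ = s(h(k(b, k(s(0), s(b))))):
1. s(h(k(b, k(s(0), s(b)))))  →  s(h(k(b, s(0))))   [R5 at 1.1.2]
2. s(h(k(b, s(0))))  →  s(h(s(s(b))))   [R4 at 1.1]
3. s(h(s(s(b))))  →  s(s(b))   [R2 at 1]

yes — NF(t₁) = s(s(b)), NF(t₂) = s(s(b))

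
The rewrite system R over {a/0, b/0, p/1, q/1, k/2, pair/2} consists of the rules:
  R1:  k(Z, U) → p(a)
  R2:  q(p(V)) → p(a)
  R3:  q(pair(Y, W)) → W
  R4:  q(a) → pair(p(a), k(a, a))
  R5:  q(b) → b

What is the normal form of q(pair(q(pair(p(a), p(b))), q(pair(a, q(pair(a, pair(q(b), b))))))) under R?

1. q(pair(q(pair(p(a), p(b))), q(pair(a, q(pair(a, pair(q(b), b)))))))  →  q(pair(a, q(pair(a, pair(q(b), b)))))   [R3 at ε]
2. q(pair(a, q(pair(a, pair(q(b), b)))))  →  q(pair(a, pair(q(b), b)))   [R3 at ε]
3. q(pair(a, pair(q(b), b)))  →  pair(q(b), b)   [R3 at ε]
4. pair(q(b), b)  →  pair(b, b)   [R5 at 1]

pair(b, b)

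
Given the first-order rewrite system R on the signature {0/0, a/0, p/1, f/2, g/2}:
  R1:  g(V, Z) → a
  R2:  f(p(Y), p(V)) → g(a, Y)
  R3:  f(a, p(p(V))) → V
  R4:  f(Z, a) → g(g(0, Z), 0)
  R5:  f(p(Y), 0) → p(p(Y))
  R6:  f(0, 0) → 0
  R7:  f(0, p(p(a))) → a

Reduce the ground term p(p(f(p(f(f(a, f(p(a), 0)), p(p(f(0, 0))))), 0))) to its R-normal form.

p(p(p(p(0))))

1. p(p(f(p(f(f(a, f(p(a), 0)), p(p(f(0, 0))))), 0)))  →  p(p(p(p(f(f(a, f(p(a), 0)), p(p(f(0, 0))))))))   [R5 at 1.1]
2. p(p(p(p(f(f(a, f(p(a), 0)), p(p(f(0, 0))))))))  →  p(p(p(p(f(f(a, p(p(a))), p(p(f(0, 0))))))))   [R5 at 1.1.1.1.1.2]
3. p(p(p(p(f(f(a, p(p(a))), p(p(f(0, 0))))))))  →  p(p(p(p(f(a, p(p(f(0, 0))))))))   [R3 at 1.1.1.1.1]
4. p(p(p(p(f(a, p(p(f(0, 0))))))))  →  p(p(p(p(f(0, 0)))))   [R3 at 1.1.1.1]
5. p(p(p(p(f(0, 0)))))  →  p(p(p(p(0))))   [R6 at 1.1.1.1]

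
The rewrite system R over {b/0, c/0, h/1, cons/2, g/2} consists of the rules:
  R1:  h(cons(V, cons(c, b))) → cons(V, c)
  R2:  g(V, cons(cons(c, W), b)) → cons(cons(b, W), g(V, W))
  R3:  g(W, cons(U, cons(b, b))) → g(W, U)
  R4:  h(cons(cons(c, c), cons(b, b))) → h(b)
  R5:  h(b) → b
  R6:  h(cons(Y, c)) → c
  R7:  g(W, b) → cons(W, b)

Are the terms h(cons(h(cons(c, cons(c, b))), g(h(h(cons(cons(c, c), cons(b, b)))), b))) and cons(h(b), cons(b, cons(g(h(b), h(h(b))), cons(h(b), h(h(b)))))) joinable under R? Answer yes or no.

no — NF(t₁) = b, NF(t₂) = cons(b, cons(b, cons(cons(b, b), cons(b, b))))

Reduce t₁ = h(cons(h(cons(c, cons(c, b))), g(h(h(cons(cons(c, c), cons(b, b)))), b))):
1. h(cons(h(cons(c, cons(c, b))), g(h(h(cons(cons(c, c), cons(b, b)))), b)))  →  h(cons(cons(c, c), g(h(h(cons(cons(c, c), cons(b, b)))), b)))   [R1 at 1.1]
2. h(cons(cons(c, c), g(h(h(cons(cons(c, c), cons(b, b)))), b)))  →  h(cons(cons(c, c), cons(h(h(cons(cons(c, c), cons(b, b)))), b)))   [R7 at 1.2]
3. h(cons(cons(c, c), cons(h(h(cons(cons(c, c), cons(b, b)))), b)))  →  h(cons(cons(c, c), cons(h(h(b)), b)))   [R4 at 1.2.1.1]
4. h(cons(cons(c, c), cons(h(h(b)), b)))  →  h(cons(cons(c, c), cons(h(b), b)))   [R5 at 1.2.1.1]
5. h(cons(cons(c, c), cons(h(b), b)))  →  h(cons(cons(c, c), cons(b, b)))   [R5 at 1.2.1]
6. h(cons(cons(c, c), cons(b, b)))  →  h(b)   [R4 at ε]
7. h(b)  →  b   [R5 at ε]

Reduce t₂ = cons(h(b), cons(b, cons(g(h(b), h(h(b))), cons(h(b), h(h(b)))))):
1. cons(h(b), cons(b, cons(g(h(b), h(h(b))), cons(h(b), h(h(b))))))  →  cons(b, cons(b, cons(g(h(b), h(h(b))), cons(h(b), h(h(b))))))   [R5 at 1]
2. cons(b, cons(b, cons(g(h(b), h(h(b))), cons(h(b), h(h(b))))))  →  cons(b, cons(b, cons(g(b, h(h(b))), cons(h(b), h(h(b))))))   [R5 at 2.2.1.1]
3. cons(b, cons(b, cons(g(b, h(h(b))), cons(h(b), h(h(b))))))  →  cons(b, cons(b, cons(g(b, h(b)), cons(h(b), h(h(b))))))   [R5 at 2.2.1.2.1]
4. cons(b, cons(b, cons(g(b, h(b)), cons(h(b), h(h(b))))))  →  cons(b, cons(b, cons(g(b, b), cons(h(b), h(h(b))))))   [R5 at 2.2.1.2]
5. cons(b, cons(b, cons(g(b, b), cons(h(b), h(h(b))))))  →  cons(b, cons(b, cons(cons(b, b), cons(h(b), h(h(b))))))   [R7 at 2.2.1]
6. cons(b, cons(b, cons(cons(b, b), cons(h(b), h(h(b))))))  →  cons(b, cons(b, cons(cons(b, b), cons(b, h(h(b))))))   [R5 at 2.2.2.1]
7. cons(b, cons(b, cons(cons(b, b), cons(b, h(h(b))))))  →  cons(b, cons(b, cons(cons(b, b), cons(b, h(b)))))   [R5 at 2.2.2.2.1]
8. cons(b, cons(b, cons(cons(b, b), cons(b, h(b)))))  →  cons(b, cons(b, cons(cons(b, b), cons(b, b))))   [R5 at 2.2.2.2]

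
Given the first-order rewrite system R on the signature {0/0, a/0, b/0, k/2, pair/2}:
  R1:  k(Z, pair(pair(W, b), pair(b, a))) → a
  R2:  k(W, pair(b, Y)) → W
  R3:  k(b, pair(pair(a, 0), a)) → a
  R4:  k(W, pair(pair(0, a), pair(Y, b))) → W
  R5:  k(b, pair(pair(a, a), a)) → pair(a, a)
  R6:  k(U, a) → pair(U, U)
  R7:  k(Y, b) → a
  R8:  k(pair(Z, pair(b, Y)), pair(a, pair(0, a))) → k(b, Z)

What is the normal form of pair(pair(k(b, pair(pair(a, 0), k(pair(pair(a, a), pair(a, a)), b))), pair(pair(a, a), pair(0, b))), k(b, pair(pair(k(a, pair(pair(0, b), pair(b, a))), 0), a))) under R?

pair(pair(a, pair(pair(a, a), pair(0, b))), a)

1. pair(pair(k(b, pair(pair(a, 0), k(pair(pair(a, a), pair(a, a)), b))), pair(pair(a, a), pair(0, b))), k(b, pair(pair(k(a, pair(pair(0, b), pair(b, a))), 0), a)))  →  pair(pair(k(b, pair(pair(a, 0), a)), pair(pair(a, a), pair(0, b))), k(b, pair(pair(k(a, pair(pair(0, b), pair(b, a))), 0), a)))   [R7 at 1.1.2.2]
2. pair(pair(k(b, pair(pair(a, 0), a)), pair(pair(a, a), pair(0, b))), k(b, pair(pair(k(a, pair(pair(0, b), pair(b, a))), 0), a)))  →  pair(pair(a, pair(pair(a, a), pair(0, b))), k(b, pair(pair(k(a, pair(pair(0, b), pair(b, a))), 0), a)))   [R3 at 1.1]
3. pair(pair(a, pair(pair(a, a), pair(0, b))), k(b, pair(pair(k(a, pair(pair(0, b), pair(b, a))), 0), a)))  →  pair(pair(a, pair(pair(a, a), pair(0, b))), k(b, pair(pair(a, 0), a)))   [R1 at 2.2.1.1]
4. pair(pair(a, pair(pair(a, a), pair(0, b))), k(b, pair(pair(a, 0), a)))  →  pair(pair(a, pair(pair(a, a), pair(0, b))), a)   [R3 at 2]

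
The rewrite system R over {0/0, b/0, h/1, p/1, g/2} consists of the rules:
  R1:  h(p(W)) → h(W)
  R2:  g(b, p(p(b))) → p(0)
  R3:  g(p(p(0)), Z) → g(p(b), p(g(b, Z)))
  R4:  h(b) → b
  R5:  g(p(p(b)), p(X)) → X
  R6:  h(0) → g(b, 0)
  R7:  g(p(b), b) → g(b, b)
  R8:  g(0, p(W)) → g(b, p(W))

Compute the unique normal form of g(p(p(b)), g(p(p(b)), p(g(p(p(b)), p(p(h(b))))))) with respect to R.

b

1. g(p(p(b)), g(p(p(b)), p(g(p(p(b)), p(p(h(b)))))))  →  g(p(p(b)), g(p(p(b)), p(p(h(b)))))   [R5 at 2]
2. g(p(p(b)), g(p(p(b)), p(p(h(b)))))  →  g(p(p(b)), p(h(b)))   [R5 at 2]
3. g(p(p(b)), p(h(b)))  →  h(b)   [R5 at ε]
4. h(b)  →  b   [R4 at ε]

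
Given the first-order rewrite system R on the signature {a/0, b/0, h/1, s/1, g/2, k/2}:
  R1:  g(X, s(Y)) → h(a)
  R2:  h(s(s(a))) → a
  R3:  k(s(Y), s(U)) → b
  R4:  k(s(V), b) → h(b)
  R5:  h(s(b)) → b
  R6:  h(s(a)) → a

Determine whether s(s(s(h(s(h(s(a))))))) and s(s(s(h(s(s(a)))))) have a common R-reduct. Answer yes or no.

Reduce t₁ = s(s(s(h(s(h(s(a))))))):
1. s(s(s(h(s(h(s(a)))))))  →  s(s(s(h(s(a)))))   [R6 at 1.1.1.1.1]
2. s(s(s(h(s(a)))))  →  s(s(s(a)))   [R6 at 1.1.1]

Reduce t₂ = s(s(s(h(s(s(a)))))):
1. s(s(s(h(s(s(a))))))  →  s(s(s(a)))   [R2 at 1.1.1]

yes — NF(t₁) = s(s(s(a))), NF(t₂) = s(s(s(a)))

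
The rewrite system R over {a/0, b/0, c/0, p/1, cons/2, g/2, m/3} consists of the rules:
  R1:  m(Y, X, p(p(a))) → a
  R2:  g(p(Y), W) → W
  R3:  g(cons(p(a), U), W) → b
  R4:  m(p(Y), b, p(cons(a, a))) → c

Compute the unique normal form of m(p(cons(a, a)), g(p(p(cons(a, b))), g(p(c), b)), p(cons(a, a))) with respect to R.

c

1. m(p(cons(a, a)), g(p(p(cons(a, b))), g(p(c), b)), p(cons(a, a)))  →  m(p(cons(a, a)), g(p(c), b), p(cons(a, a)))   [R2 at 2]
2. m(p(cons(a, a)), g(p(c), b), p(cons(a, a)))  →  m(p(cons(a, a)), b, p(cons(a, a)))   [R2 at 2]
3. m(p(cons(a, a)), b, p(cons(a, a)))  →  c   [R4 at ε]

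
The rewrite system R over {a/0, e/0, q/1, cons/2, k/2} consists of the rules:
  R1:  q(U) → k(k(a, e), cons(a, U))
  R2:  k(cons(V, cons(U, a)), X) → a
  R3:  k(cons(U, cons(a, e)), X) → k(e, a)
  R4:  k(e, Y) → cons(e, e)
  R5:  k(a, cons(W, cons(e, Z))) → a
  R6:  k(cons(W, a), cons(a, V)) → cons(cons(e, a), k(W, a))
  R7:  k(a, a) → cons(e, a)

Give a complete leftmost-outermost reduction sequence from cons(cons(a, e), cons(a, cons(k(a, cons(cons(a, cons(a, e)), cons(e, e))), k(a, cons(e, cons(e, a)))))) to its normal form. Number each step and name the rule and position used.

cons(cons(a, e), cons(a, cons(a, a)))

1. cons(cons(a, e), cons(a, cons(k(a, cons(cons(a, cons(a, e)), cons(e, e))), k(a, cons(e, cons(e, a))))))  →  cons(cons(a, e), cons(a, cons(a, k(a, cons(e, cons(e, a))))))   [R5 at 2.2.1]
2. cons(cons(a, e), cons(a, cons(a, k(a, cons(e, cons(e, a))))))  →  cons(cons(a, e), cons(a, cons(a, a)))   [R5 at 2.2.2]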